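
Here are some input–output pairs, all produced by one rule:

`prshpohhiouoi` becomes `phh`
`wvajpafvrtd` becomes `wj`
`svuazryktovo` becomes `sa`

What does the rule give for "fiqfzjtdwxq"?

The transformation: keep one character in every 3, starting at position 1 (positions 1st, 4th, 7th, ...), then delete the last 2 characters.
For "fiqfzjtdwxq", step one produces "fftx"; step two turns that into "ff".
(Check on "wvajpafvrtd": → "wjft" → "wj" ✓)

ff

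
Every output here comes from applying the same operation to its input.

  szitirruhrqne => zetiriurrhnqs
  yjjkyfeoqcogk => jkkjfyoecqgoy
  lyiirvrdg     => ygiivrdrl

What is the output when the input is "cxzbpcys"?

What's happening: swap the first and last characters, then swap each adjacent pair of characters (1↔2, 3↔4, ...).
Working it through for "cxzbpcys": intermediate "sxzbpcyc", final "xsbzcpcy".

xsbzcpcy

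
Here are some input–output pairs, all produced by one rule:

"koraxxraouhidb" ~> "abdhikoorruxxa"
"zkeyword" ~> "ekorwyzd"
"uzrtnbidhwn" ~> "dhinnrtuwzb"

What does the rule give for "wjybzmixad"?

What's happening: sort the characters into alphabetical order, then move the first character to the end.
Applying that to "wjybzmixad" gives "bdijmwxyza".

bdijmwxyza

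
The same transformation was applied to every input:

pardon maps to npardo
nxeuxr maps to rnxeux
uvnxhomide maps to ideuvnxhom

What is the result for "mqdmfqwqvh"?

Rule — swap the front and back halves of the string, then move the first 2 characters to the end (rotate left by 2).
For "mqdmfqwqvh", step one produces "qwqvhmqdmf"; step two turns that into "qvhmqdmfqw".

qvhmqdmfqw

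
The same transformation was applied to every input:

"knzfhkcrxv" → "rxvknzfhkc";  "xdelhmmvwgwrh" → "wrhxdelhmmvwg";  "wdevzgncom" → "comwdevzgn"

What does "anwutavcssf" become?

Each output is the input with this applied: move the last 3 characters to the front (rotate right by 3).
"anwutavcssf" → "ssfanwutavc".

ssfanwutavc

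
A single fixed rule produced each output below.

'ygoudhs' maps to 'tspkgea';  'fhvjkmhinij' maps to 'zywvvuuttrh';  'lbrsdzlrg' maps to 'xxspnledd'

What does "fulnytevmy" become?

In each case the input is transformed by: shift every letter 12 places forward in the alphabet (wrapping around), then sort the characters into reverse alphabetical order.
Doing the same to "fulnytevmy": "zyxrqkkhgf".

zyxrqkkhgf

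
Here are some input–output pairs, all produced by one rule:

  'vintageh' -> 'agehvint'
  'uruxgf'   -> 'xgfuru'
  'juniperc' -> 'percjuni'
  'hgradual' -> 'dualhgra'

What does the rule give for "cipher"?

The pattern: swap the front and back halves of the string.
Applying that to "cipher" gives "hercip".

hercip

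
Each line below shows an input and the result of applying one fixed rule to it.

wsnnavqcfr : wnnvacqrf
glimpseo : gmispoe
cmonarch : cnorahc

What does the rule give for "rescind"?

Each output is the input with this applied: swap each adjacent pair of characters (1↔2, 3↔4, ...), then delete the first character.
On "rescind": the first step gives "ercsnid", and the second then gives "rcsnid".

rcsnid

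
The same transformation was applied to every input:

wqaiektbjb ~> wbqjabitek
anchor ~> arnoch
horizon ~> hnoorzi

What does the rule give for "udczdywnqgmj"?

ujdmcgzqdnyw

The pattern: take characters alternately from the front and the back (1st, last, 2nd, 2nd-last, ...).
On "udczdywnqgmj" that produces "ujdmcgzqdnyw".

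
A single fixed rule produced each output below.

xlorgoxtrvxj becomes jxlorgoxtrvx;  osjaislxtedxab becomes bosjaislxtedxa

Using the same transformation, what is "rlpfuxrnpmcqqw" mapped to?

wrlpfuxrnpmcqq

The rule is to move the last character to the front.
Doing the same to "rlpfuxrnpmcqqw": "wrlpfuxrnpmcqq".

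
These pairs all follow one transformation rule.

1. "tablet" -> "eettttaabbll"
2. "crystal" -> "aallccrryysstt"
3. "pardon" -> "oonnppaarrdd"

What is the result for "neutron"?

The rule is to move the last 2 characters to the front (rotate right by 2), then double every character.
Starting from "neutron": after the first operation, "onneutr"; after the second, "oonnnneeuuttrr".

oonnnneeuuttrr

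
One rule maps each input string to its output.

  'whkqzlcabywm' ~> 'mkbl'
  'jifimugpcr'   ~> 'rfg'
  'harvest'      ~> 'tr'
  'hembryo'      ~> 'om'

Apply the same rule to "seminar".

rm

The rule is to take characters alternately from the front and the back (1st, last, 2nd, 2nd-last, ...), then keep one character in every 3, starting at position 2 (positions 2nd, 5th, 8th, ...).
"seminar" → "sreamni" → "rm".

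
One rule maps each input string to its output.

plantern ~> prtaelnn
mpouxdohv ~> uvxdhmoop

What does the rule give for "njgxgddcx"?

The transformation: sort the characters into alphabetical order, then move the last 3 characters to the front (rotate right by 3).
On "njgxgddcx": the first step gives "cddggjnxx", and the second then gives "nxxcddggj".

nxxcddggj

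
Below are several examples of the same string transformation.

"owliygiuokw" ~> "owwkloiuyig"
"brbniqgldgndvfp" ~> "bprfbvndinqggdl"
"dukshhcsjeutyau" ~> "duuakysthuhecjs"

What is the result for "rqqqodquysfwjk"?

The transformation: take characters alternately from the front and the back (1st, last, 2nd, 2nd-last, ...).
For "rqqqodquysfwjk" the result is "rkqjqwqfosdyqu".

rkqjqwqfosdyqu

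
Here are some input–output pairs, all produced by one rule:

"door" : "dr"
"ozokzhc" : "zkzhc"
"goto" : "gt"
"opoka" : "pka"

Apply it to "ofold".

fld

Rule — remove every "o".
Doing the same to "ofold": "fld".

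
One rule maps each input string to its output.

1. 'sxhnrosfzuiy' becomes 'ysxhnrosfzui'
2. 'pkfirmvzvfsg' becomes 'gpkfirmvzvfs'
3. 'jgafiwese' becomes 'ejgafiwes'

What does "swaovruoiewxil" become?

lswaovruoiewxi

The pattern: move the last character to the front.
For "swaovruoiewxil" the result is "lswaovruoiewxi".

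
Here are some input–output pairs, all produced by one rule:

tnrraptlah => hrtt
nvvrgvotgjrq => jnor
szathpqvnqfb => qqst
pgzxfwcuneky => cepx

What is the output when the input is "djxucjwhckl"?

dkuw

Each output is the input with this applied: keep one character in every 3, starting at position 1 (positions 1st, 4th, 7th, ...), then sort the characters into alphabetical order.
Applying both steps to "djxucjwhckl": "duwk", then "dkuw".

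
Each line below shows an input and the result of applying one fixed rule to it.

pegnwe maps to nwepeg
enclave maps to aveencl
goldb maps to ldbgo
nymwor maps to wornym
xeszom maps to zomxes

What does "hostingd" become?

The pattern: move the last 3 characters to the front (rotate right by 3).
So "hostingd" becomes "ngdhosti".

ngdhosti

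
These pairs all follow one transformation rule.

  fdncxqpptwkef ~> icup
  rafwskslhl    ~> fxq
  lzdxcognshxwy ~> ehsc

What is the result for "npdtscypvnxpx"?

Each output is the input with this applied: keep one character in every 3, starting at position 2 (positions 2nd, 5th, 8th, ...), then shift every letter 5 places forward in the alphabet (wrapping around).
"npdtscypvnxpx" → "pspx" → "uxuc".
(Check on "fdncxqpptwkef": → "dxpk" → "icup" ✓)

uxuc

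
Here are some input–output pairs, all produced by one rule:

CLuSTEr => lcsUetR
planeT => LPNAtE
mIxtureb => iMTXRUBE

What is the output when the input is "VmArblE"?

In each case the input is transformed by: swap each adjacent pair of characters (1↔2, 3↔4, ...), then flip the case of every letter.
For "VmArblE", step one produces "mVrAlbE"; step two turns that into "MvRaLBe".
(Check on "mIxtureb": → "Imtxrube" → "iMTXRUBE" ✓)

MvRaLBe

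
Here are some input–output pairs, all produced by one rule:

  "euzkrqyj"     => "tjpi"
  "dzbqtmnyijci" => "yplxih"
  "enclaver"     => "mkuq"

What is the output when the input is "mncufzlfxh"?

mtyeg

The transformation: shift every letter 1 place backward in the alphabet (wrapping around), then keep every other character starting from the second (positions 2nd, 4th, 6th, ...).
Working it through for "mncufzlfxh": intermediate "lmbteykewg", final "mtyeg".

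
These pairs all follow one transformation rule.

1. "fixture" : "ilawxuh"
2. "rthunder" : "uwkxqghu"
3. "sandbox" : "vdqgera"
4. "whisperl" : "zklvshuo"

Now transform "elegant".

hohjdqw

The transformation: shift every letter 3 places forward in the alphabet (wrapping around).
Doing the same to "elegant": "hohjdqw".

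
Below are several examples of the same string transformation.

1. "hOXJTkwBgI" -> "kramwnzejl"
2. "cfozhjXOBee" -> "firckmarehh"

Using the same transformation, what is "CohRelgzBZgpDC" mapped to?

frkuhojcecjsgf

The transformation: shift every letter 3 places forward in the alphabet (wrapping around), then convert every letter to lowercase.
Working it through for "CohRelgzBZgpDC": intermediate "FrkUhojcECjsGF", final "frkuhojcecjsgf".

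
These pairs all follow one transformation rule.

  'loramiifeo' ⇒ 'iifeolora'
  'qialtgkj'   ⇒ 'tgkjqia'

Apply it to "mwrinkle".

The transformation: swap the front and back halves of the string, then delete the last character.
"mwrinkle" → "nklemwri" → "nklemwr".

nklemwr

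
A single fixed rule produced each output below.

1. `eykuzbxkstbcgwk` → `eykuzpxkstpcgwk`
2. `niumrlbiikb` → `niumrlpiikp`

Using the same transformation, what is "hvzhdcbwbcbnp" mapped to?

hvzhdcpwpcpnp

In each case the input is transformed by: replace every "b" with "p".
So "hvzhdcbwbcbnp" becomes "hvzhdcpwpcpnp".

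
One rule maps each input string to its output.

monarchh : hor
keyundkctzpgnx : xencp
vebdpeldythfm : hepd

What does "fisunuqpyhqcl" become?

What's happening: keep one character in every 3, starting at position 2 (positions 2nd, 5th, 8th, ...), then move the last character to the front.
Applying both steps to "fisunuqpyhqcl": "inpq", then "qinp".
(Check on "keyundkctzpgnx": → "encpx" → "xencp" ✓)

qinp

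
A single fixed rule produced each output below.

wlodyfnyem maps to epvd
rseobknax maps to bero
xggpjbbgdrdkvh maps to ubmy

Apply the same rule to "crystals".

The pattern: shift every letter 9 places backward in the alphabet (wrapping around), then keep only the last 4 characters.
Starting from "crystals": after the first operation, "tipjkrcj"; after the second, "krcj".

krcj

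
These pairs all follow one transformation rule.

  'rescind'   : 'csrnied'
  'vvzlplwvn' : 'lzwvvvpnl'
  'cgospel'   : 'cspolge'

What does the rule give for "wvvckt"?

cwvvtk

Looking at the pairs, the operation is to sort the characters into reverse alphabetical order, then move the last character to the front.
For "wvvckt", step one produces "wvvtkc"; step two turns that into "cwvvtk".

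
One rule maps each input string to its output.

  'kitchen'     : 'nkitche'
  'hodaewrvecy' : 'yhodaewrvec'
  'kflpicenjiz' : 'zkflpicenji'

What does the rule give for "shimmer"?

Each output is the input with this applied: move the last character to the front.
On "shimmer" that produces "rshimme".

rshimme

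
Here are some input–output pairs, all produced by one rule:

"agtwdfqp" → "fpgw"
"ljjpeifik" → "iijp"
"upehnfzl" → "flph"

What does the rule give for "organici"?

iira

The transformation: keep every other character starting from the second (positions 2nd, 4th, 6th, ...), then swap the front and back halves of the string.
"organici" → "raii" → "iira".
(Check on "upehnfzl": → "phfl" → "flph" ✓)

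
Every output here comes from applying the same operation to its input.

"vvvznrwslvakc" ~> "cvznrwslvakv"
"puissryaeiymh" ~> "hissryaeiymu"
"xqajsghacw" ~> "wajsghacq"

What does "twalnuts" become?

salnutw

The transformation: delete the first character, then swap the first and last characters.
Applying both steps to "twalnuts": "walnuts", then "salnutw".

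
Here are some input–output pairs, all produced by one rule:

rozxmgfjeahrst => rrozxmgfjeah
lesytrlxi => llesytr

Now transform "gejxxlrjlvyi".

What's happening: delete the last 2 characters, then move the last character to the front.
Working it through for "gejxxlrjlvyi": intermediate "gejxxlrjlv", final "vgejxxlrjl".

vgejxxlrjl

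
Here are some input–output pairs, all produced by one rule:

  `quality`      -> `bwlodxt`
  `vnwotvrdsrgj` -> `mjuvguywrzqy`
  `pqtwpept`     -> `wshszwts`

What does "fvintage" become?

hjdwqlyi

In each case the input is transformed by: reverse the string, then shift every letter 3 places forward in the alphabet (wrapping around).
Applying both steps to "fvintage": "egatnivf", then "hjdwqlyi".
(Check on "pqtwpept": → "tpepwtqp" → "wshszwts" ✓)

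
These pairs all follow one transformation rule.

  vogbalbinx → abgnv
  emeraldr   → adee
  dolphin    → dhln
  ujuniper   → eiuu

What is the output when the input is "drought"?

dgot

Looking at the pairs, the operation is to keep every other character starting from the first (positions 1st, 3rd, 5th, ...), then sort the characters into alphabetical order.
On "drought" that produces "dgot".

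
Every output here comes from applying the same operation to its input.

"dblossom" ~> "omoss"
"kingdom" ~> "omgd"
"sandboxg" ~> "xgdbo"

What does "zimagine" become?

neagi

The pattern: delete the first 3 characters, then move the last 2 characters to the front (rotate right by 2).
So "zimagine" becomes "neagi".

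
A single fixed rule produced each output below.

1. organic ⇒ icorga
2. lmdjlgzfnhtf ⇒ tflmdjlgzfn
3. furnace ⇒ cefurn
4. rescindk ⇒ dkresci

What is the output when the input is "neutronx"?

nxneutr

Rule — move the last 2 characters to the front (rotate right by 2), then delete the last character.
"neutronx" → "nxneutro" → "nxneutr".
(Check on "organic": → "icorgan" → "icorga" ✓)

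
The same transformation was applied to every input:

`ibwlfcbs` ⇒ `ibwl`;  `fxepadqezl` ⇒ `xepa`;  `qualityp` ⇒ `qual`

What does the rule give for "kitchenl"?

kitc

Each output is the input with this applied: swap the front and back halves of the string, then keep only the last 4 characters.
Applying both steps to "kitchenl": "henlkitc", then "kitc".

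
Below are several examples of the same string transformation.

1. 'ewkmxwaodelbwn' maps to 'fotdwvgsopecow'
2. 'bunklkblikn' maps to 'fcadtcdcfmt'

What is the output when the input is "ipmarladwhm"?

In each case the input is transformed by: reverse the string, then shift every letter 8 places backward in the alphabet (wrapping around).
"ipmarladwhm" → "mhwdalrampi" → "ezovsdjseha".

ezovsdjseha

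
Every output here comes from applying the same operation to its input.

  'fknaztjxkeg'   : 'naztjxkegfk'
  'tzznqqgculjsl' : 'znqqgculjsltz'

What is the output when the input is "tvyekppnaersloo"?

yekppnaerslootv

The pattern: move the first 2 characters to the end (rotate left by 2).
Applying that to "tvyekppnaersloo" gives "yekppnaerslootv".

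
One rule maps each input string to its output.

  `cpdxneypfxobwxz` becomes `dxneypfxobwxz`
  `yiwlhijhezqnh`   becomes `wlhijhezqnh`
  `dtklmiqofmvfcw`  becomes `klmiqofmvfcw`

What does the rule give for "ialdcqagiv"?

ldcqagiv

The pattern: delete the first 2 characters.
Doing the same to "ialdcqagiv": "ldcqagiv".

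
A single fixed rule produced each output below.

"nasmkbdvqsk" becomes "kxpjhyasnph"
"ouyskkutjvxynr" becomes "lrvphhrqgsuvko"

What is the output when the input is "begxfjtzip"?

ybducgqwfm

The transformation: shift every letter 3 places backward in the alphabet (wrapping around).
So "begxfjtzip" becomes "ybducgqwfm".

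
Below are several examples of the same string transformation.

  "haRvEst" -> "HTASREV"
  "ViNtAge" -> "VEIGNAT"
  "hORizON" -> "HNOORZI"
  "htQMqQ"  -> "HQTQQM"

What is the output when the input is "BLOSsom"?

BMLOOSS

The transformation: take characters alternately from the front and the back (1st, last, 2nd, 2nd-last, ...), then convert every letter to uppercase.
So "BLOSsom" becomes "BMLOOSS".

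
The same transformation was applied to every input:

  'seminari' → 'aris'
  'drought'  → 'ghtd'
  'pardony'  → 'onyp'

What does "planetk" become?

In each case the input is transformed by: move the first character to the end, then keep only the last 4 characters.
For "planetk", step one produces "lanetkp"; step two turns that into "etkp".

etkp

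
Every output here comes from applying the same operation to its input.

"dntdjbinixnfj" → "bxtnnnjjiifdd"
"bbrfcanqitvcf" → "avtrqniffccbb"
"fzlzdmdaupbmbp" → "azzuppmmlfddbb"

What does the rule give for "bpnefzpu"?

bzuppnfe

The rule is to sort the characters into reverse alphabetical order, then move the last character to the front.
On "bpnefzpu": the first step gives "zuppnfeb", and the second then gives "bzuppnfe".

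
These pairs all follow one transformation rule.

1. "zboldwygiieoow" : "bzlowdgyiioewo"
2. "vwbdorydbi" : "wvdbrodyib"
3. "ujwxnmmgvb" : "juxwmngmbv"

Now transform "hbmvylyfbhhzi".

The pattern: swap each adjacent pair of characters (1↔2, 3↔4, ...).
Applying that to "hbmvylyfbhhzi" gives "bhvmlyfyhbzhi".

bhvmlyfyhbzhi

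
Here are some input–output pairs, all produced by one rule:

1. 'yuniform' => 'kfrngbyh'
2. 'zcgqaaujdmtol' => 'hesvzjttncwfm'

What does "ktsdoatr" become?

The rule is to shift every letter 7 places backward in the alphabet (wrapping around), then move the last 2 characters to the front (rotate right by 2).
Starting from "ktsdoatr": after the first operation, "dmlwhtmk"; after the second, "mkdmlwht".

mkdmlwht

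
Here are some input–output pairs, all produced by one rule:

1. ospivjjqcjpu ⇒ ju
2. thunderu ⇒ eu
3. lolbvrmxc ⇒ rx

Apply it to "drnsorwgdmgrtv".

The transformation: keep every other character starting from the second (positions 2nd, 4th, 6th, ...), then keep only the last 2 characters.
Starting from "drnsorwgdmgrtv": after the first operation, "rsrgmrv"; after the second, "rv".

rv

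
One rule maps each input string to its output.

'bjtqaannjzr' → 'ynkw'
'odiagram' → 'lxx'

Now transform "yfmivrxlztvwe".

Rule — keep one character in every 3, starting at position 1 (positions 1st, 4th, 7th, ...), then shift every letter 3 places backward in the alphabet (wrapping around).
Applying both steps to "yfmivrxlztvwe": "yixte", then "vfuqb".

vfuqb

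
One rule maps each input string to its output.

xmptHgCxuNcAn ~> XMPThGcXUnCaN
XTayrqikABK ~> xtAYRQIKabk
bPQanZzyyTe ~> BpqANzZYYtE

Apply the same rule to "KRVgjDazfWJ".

Rule — flip the case of every letter.
So "KRVgjDazfWJ" becomes "krvGJdAZFwj".

krvGJdAZFwj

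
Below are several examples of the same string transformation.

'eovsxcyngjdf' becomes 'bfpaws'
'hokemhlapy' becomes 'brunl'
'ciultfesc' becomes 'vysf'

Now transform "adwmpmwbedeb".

qzzoqo

Looking at the pairs, the operation is to keep every other character starting from the second (positions 2nd, 4th, 6th, ...), then shift every letter 13 places forward in the alphabet (wrapping around) — i.e. ROT13.
For "adwmpmwbedeb", step one produces "dmmbdb"; step two turns that into "qzzoqo".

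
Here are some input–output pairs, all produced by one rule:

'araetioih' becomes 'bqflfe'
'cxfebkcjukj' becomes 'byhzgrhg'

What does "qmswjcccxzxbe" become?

tgzzzuwuyb

The pattern: delete the first 3 characters, then shift every letter 3 places backward in the alphabet (wrapping around).
On "qmswjcccxzxbe": the first step gives "wjcccxzxbe", and the second then gives "tgzzzuwuyb".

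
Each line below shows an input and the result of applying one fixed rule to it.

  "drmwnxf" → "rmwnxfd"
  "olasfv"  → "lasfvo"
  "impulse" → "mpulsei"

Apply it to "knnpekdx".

The transformation: move the first character to the end.
For "knnpekdx" the result is "nnpekdxk".

nnpekdxk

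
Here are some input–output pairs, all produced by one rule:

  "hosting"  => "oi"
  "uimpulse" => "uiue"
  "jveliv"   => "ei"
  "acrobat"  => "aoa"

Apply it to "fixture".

Rule — keep only the vowels.
For "fixture" the result is "iue".

iue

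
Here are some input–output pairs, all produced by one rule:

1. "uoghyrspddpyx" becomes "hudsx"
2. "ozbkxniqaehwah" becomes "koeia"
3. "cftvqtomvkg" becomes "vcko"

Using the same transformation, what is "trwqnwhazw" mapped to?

Rule — keep one character in every 3, starting at position 1 (positions 1st, 4th, 7th, ...), then swap each adjacent pair of characters (1↔2, 3↔4, ...).
Doing the same to "trwqnwhazw": "qtwh".

qtwh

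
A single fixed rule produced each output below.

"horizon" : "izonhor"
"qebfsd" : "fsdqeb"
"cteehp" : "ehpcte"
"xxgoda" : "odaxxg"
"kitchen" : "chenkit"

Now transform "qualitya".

lityaqua

Rule — move the first 3 characters to the end (rotate left by 3).
"qualitya" → "lityaqua".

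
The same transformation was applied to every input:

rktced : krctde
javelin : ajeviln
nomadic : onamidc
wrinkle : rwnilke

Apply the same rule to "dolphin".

The pattern: swap each adjacent pair of characters (1↔2, 3↔4, ...).
So "dolphin" becomes "odplihn".

odplihn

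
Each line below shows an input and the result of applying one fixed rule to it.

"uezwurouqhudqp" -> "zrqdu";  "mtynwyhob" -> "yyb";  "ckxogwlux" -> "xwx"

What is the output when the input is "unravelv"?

reu

Looking at the pairs, the operation is to move the first 2 characters to the end (rotate left by 2), then keep one character in every 3, starting at position 1 (positions 1st, 4th, 7th, ...).
Doing the same to "unravelv": "reu".
(Check on "ckxogwlux": → "xogwluxck" → "xwx" ✓)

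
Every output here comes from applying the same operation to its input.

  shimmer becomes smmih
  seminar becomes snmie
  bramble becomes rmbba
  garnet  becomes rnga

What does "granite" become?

rniga

The pattern: delete the last 2 characters, then sort the characters into reverse alphabetical order.
On "granite" that produces "rniga".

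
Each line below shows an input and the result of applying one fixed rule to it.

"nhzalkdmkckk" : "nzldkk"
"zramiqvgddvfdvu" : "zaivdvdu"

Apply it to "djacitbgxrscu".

What's happening: keep every other character starting from the first (positions 1st, 3rd, 5th, ...).
Doing the same to "djacitbgxrscu": "daibxsu".

daibxsu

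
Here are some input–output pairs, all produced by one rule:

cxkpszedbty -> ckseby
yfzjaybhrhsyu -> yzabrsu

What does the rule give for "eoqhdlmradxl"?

eqdmax

What's happening: keep every other character starting from the first (positions 1st, 3rd, 5th, ...).
So "eoqhdlmradxl" becomes "eqdmax".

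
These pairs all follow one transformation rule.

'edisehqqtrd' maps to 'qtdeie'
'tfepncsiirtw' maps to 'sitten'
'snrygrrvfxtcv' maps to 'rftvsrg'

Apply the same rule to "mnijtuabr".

Each output is the input with this applied: keep every other character starting from the first (positions 1st, 3rd, 5th, ...), then move the first 3 characters to the end (rotate left by 3).
Working it through for "mnijtuabr": intermediate "mitar", final "armit".
(Check on "tfepncsiirtw": → "tensit" → "sitten" ✓)

armit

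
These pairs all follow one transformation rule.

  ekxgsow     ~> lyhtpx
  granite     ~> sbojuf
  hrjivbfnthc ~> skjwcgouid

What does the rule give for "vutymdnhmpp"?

What's happening: shift every letter 1 place forward in the alphabet (wrapping around), then delete the first character.
Applying both steps to "vutymdnhmpp": "wvuzneoinqq", then "vuzneoinqq".

vuzneoinqq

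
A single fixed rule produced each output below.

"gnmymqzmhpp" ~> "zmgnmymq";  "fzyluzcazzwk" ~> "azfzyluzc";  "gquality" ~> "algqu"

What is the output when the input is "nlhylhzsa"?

The rule is to delete the last 3 characters, then move the last 2 characters to the front (rotate right by 2).
Applying both steps to "nlhylhzsa": "nlhylh", then "lhnlhy".

lhnlhy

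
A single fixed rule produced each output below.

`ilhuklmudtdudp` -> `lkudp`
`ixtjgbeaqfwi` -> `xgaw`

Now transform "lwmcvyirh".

Each output is the input with this applied: keep one character in every 3, starting at position 2 (positions 2nd, 5th, 8th, ...).
So "lwmcvyirh" becomes "wvr".

wvr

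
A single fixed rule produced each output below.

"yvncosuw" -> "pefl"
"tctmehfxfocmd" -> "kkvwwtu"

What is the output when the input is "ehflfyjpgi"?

vwwax

Rule — keep every other character starting from the first (positions 1st, 3rd, 5th, ...), then shift every letter 9 places backward in the alphabet (wrapping around).
Working it through for "ehflfyjpgi": intermediate "effjg", final "vwwax".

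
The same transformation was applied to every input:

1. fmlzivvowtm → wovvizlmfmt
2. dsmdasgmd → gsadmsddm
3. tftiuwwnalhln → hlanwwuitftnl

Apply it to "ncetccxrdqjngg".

njqdrxcctecngg

The transformation: reverse the string, then move the first 2 characters to the end (rotate left by 2).
On "ncetccxrdqjngg": the first step gives "ggnjqdrxcctecn", and the second then gives "njqdrxcctecngg".
(Check on "fmlzivvowtm": → "mtwovvizlmf" → "wovvizlmfmt" ✓)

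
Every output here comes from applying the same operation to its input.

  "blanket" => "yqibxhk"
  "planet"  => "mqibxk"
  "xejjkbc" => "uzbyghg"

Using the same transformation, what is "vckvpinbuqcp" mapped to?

What's happening: take characters alternately from the front and the back (1st, last, 2nd, 2nd-last, ...), then shift every letter 3 places backward in the alphabet (wrapping around).
"vckvpinbuqcp" → "vpcckqvupbin" → "smzzhnsrmyfk".

smzzhnsrmyfk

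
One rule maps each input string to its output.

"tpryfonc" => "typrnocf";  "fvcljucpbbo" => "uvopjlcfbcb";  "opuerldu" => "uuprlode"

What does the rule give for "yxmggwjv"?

What's happening: sort the characters into reverse alphabetical order, then swap each adjacent pair of characters (1↔2, 3↔4, ...).
Starting from "yxmggwjv": after the first operation, "yxwvmjgg"; after the second, "xyvwjmgg".

xyvwjmgg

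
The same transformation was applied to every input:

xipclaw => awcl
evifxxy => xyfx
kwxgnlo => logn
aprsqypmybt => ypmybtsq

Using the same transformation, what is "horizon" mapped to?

The transformation: delete the first 3 characters, then move the first 2 characters to the end (rotate left by 2).
On "horizon": the first step gives "izon", and the second then gives "oniz".

oniz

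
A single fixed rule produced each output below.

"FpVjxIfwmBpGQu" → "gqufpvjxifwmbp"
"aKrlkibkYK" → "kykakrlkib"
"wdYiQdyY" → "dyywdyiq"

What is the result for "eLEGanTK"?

ntkelega

Rule — move the last 3 characters to the front (rotate right by 3), then convert every letter to lowercase.
On "eLEGanTK": the first step gives "nTKeLEGa", and the second then gives "ntkelega".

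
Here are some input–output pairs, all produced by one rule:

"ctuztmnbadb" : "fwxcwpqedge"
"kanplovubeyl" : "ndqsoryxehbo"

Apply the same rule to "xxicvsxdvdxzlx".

aalfyvagygacoa

In each case the input is transformed by: shift every letter 3 places forward in the alphabet (wrapping around).
"xxicvsxdvdxzlx" → "aalfyvagygacoa".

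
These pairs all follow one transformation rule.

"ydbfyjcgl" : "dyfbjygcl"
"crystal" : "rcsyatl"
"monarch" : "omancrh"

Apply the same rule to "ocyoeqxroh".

cooyqerxho

Looking at the pairs, the operation is to swap each adjacent pair of characters (1↔2, 3↔4, ...).
Doing the same to "ocyoeqxroh": "cooyqerxho".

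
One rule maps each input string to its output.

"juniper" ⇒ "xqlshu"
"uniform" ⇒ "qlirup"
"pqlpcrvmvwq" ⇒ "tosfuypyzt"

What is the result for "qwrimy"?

zulpb

Each output is the input with this applied: shift every letter 3 places forward in the alphabet (wrapping around), then delete the first character.
For "qwrimy", step one produces "tzulpb"; step two turns that into "zulpb".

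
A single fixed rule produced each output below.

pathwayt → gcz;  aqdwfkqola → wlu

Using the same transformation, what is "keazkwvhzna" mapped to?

kqng

Looking at the pairs, the operation is to keep one character in every 3, starting at position 2 (positions 2nd, 5th, 8th, ...), then shift every letter 6 places forward in the alphabet (wrapping around).
For "keazkwvhzna", step one produces "ekha"; step two turns that into "kqng".
(Check on "aqdwfkqola": → "qfo" → "wlu" ✓)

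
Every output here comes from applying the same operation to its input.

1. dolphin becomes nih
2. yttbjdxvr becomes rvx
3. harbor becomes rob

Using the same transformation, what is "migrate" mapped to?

eta

Looking at the pairs, the operation is to reverse the string, then keep only the first 3 characters.
On "migrate": the first step gives "etargim", and the second then gives "eta".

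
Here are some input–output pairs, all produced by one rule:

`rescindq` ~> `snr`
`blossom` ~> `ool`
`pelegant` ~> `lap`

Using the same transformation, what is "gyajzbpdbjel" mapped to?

abbl

Each output is the input with this applied: move the first 2 characters to the end (rotate left by 2), then keep one character in every 3, starting at position 1 (positions 1st, 4th, 7th, ...).
"gyajzbpdbjel" → "ajzbpdbjelgy" → "abbl".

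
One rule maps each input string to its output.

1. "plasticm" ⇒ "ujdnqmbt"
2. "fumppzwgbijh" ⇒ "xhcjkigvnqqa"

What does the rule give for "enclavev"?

bwfwfodm

Rule — swap the front and back halves of the string, then shift every letter 1 place forward in the alphabet (wrapping around).
On "enclavev" that produces "bwfwfodm".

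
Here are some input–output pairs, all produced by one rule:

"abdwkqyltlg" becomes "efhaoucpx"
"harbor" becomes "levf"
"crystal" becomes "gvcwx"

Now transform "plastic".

tpewx

In each case the input is transformed by: delete the last 2 characters, then shift every letter 4 places forward in the alphabet (wrapping around).
"plastic" → "plast" → "tpewx".
(Check on "harbor": → "harb" → "levf" ✓)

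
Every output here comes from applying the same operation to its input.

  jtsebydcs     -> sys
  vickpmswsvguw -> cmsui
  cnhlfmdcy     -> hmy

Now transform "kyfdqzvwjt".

The transformation: move the first 2 characters to the end (rotate left by 2), then keep one character in every 3, starting at position 1 (positions 1st, 4th, 7th, ...).
"kyfdqzvwjt" → "fdqzvwjtky" → "fzjy".

fzjy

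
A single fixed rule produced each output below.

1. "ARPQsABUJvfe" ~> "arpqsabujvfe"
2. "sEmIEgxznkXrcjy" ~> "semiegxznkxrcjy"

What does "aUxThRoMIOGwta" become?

auxthromiogwta

The transformation: convert every letter to lowercase.
Doing the same to "aUxThRoMIOGwta": "auxthromiogwta".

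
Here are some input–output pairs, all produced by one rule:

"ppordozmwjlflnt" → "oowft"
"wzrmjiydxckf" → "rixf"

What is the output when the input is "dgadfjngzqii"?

What's happening: keep one character in every 3, starting at position 3 (positions 3rd, 6th, 9th, ...).
For "dgadfjngzqii" the result is "ajzi".

ajzi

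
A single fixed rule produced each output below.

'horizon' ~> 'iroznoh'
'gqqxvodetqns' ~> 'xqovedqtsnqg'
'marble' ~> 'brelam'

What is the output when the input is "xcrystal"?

Rule — swap each adjacent pair of characters (1↔2, 3↔4, ...), then move the first 2 characters to the end (rotate left by 2).
On "xcrystal": the first step gives "cxyrtsla", and the second then gives "yrtslacx".

yrtslacx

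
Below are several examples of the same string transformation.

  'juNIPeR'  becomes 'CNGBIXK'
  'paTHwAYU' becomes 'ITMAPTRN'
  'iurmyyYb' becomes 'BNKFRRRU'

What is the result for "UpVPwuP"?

NIOIPNI

Rule — shift every letter 7 places backward in the alphabet (wrapping around), then convert every letter to uppercase.
So "UpVPwuP" becomes "NIOIPNI".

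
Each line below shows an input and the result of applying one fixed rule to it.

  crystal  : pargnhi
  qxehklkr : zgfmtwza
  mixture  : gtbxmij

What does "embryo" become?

The rule is to shift every letter 11 places backward in the alphabet (wrapping around), then move the last 2 characters to the front (rotate right by 2).
Starting from "embryo": after the first operation, "tbqgnd"; after the second, "ndtbqg".

ndtbqg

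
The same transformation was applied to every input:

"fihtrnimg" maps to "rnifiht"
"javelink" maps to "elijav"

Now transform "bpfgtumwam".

umwbpfgt

The pattern: delete the last 2 characters, then move the last 3 characters to the front (rotate right by 3).
Applying both steps to "bpfgtumwam": "bpfgtumw", then "umwbpfgt".
(Check on "javelink": → "javeli" → "elijav" ✓)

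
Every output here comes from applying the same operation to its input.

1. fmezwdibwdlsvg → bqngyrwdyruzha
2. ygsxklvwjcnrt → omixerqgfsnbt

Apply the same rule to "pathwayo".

Rule — shift every letter 5 places backward in the alphabet (wrapping around), then reverse the string.
Working it through for "pathwayo": intermediate "kvocrvtj", final "jtvrcovk".
(Check on "ygsxklvwjcnrt": → "tbnsfgqreximo" → "omixerqgfsnbt" ✓)

jtvrcovk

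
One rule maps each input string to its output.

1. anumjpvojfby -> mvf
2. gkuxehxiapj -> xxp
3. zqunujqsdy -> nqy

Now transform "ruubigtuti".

In each case the input is transformed by: delete the first 2 characters, then keep one character in every 3, starting at position 2 (positions 2nd, 5th, 8th, ...).
Working it through for "ruubigtuti": intermediate "ubigtuti", final "bti".

bti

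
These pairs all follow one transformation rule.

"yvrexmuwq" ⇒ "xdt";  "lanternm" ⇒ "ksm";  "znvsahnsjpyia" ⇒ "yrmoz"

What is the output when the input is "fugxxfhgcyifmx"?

ewgxl

In each case the input is transformed by: keep one character in every 3, starting at position 1 (positions 1st, 4th, 7th, ...), then shift every letter 1 place backward in the alphabet (wrapping around).
Starting from "fugxxfhgcyifmx": after the first operation, "fxhym"; after the second, "ewgxl".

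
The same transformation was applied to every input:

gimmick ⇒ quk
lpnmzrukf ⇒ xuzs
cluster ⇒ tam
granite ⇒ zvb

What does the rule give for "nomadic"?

What's happening: keep every other character starting from the second (positions 2nd, 4th, 6th, ...), then shift every letter 8 places forward in the alphabet (wrapping around).
Applying both steps to "nomadic": "oai", then "wiq".

wiq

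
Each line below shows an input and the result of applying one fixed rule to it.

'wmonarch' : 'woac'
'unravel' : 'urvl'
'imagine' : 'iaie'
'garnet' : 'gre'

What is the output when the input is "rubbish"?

What's happening: keep every other character starting from the first (positions 1st, 3rd, 5th, ...).
So "rubbish" becomes "rbih".

rbih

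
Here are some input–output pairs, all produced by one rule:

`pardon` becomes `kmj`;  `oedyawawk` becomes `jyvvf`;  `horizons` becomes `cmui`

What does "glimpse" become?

bdkz

Each output is the input with this applied: shift every letter 5 places backward in the alphabet (wrapping around), then keep every other character starting from the first (positions 1st, 3rd, 5th, ...).
On "glimpse": the first step gives "bgdhknz", and the second then gives "bdkz".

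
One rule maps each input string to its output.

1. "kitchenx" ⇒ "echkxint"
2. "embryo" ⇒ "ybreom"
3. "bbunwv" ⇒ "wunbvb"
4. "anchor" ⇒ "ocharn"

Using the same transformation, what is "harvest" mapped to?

revhtas

Each output is the input with this applied: take characters alternately from the front and the back (1st, last, 2nd, 2nd-last, ...), then move the last 3 characters to the front (rotate right by 3).
Applying that to "harvest" gives "revhtas".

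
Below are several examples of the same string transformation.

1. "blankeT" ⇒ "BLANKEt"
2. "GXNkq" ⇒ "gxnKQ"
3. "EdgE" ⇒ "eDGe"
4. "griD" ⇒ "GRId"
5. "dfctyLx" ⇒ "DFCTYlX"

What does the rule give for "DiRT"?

dIrt

The pattern: flip the case of every letter.
"DiRT" → "dIrt".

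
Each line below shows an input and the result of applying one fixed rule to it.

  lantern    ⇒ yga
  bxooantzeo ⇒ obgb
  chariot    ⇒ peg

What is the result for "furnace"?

What's happening: keep one character in every 3, starting at position 1 (positions 1st, 4th, 7th, ...), then shift every letter 13 places forward in the alphabet (wrapping around) — i.e. ROT13.
Starting from "furnace": after the first operation, "fne"; after the second, "sar".

sar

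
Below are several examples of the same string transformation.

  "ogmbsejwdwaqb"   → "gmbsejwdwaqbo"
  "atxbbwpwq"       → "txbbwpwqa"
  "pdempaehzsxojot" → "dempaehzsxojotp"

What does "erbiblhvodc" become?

The pattern: move the first character to the end.
So "erbiblhvodc" becomes "rbiblhvodce".

rbiblhvodce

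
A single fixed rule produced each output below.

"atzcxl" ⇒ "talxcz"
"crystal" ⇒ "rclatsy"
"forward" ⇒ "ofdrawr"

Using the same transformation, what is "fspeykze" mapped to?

sfezkyep

In each case the input is transformed by: move the first 2 characters to the end (rotate left by 2), then reverse the string.
Applying both steps to "fspeykze": "peykzefs", then "sfezkyep".
(Check on "atzcxl": → "zcxlat" → "talxcz" ✓)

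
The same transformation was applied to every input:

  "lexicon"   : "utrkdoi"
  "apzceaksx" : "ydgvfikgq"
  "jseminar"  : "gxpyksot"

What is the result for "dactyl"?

The rule is to move the last 2 characters to the front (rotate right by 2), then shift every letter 6 places forward in the alphabet (wrapping around).
Starting from "dactyl": after the first operation, "yldact"; after the second, "erjgiz".

erjgiz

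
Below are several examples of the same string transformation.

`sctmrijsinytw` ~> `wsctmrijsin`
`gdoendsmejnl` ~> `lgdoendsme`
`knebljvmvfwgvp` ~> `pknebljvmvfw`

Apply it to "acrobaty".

Looking at the pairs, the operation is to move the last 3 characters to the front (rotate right by 3), then delete the first 2 characters.
On "acrobaty" that produces "yacrob".

yacrob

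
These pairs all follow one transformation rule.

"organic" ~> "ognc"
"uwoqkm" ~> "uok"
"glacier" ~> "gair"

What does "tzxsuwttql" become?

txutq

The rule is to keep every other character starting from the first (positions 1st, 3rd, 5th, ...).
"tzxsuwttql" → "txutq".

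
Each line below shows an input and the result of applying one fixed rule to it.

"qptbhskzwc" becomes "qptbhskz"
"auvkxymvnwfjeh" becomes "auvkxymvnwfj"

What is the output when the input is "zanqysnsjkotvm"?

zanqysnsjkot

Each output is the input with this applied: delete the last 2 characters.
Doing the same to "zanqysnsjkotvm": "zanqysnsjkot".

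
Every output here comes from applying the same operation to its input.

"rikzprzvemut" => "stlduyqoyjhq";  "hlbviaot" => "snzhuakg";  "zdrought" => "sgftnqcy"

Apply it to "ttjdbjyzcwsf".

Looking at the pairs, the operation is to reverse the string, then shift every letter 1 place backward in the alphabet (wrapping around).
Applying both steps to "ttjdbjyzcwsf": "fswczyjbdjtt", then "ervbyxiaciss".

ervbyxiaciss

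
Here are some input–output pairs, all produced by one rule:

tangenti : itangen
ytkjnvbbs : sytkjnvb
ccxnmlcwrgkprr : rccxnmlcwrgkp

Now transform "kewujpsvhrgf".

fkewujpsvhr

Looking at the pairs, the operation is to move the last character to the front, then delete the last character.
Applying both steps to "kewujpsvhrgf": "fkewujpsvhrg", then "fkewujpsvhr".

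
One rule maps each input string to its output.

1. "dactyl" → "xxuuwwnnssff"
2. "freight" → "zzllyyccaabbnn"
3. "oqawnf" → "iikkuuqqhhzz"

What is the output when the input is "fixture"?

zzccrrnnoollyy

In each case the input is transformed by: shift every letter 6 places backward in the alphabet (wrapping around), then double every character.
"fixture" → "zcrnoly" → "zzccrrnnoollyy".
(Check on "oqawnf": → "ikuqhz" → "iikkuuqqhhzz" ✓)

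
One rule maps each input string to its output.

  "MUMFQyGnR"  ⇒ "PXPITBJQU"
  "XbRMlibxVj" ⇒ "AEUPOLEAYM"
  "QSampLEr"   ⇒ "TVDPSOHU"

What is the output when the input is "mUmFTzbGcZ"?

PXPIWCEJFC

Each output is the input with this applied: shift every letter 3 places forward in the alphabet (wrapping around), then convert every letter to uppercase.
On "mUmFTzbGcZ" that produces "PXPIWCEJFC".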